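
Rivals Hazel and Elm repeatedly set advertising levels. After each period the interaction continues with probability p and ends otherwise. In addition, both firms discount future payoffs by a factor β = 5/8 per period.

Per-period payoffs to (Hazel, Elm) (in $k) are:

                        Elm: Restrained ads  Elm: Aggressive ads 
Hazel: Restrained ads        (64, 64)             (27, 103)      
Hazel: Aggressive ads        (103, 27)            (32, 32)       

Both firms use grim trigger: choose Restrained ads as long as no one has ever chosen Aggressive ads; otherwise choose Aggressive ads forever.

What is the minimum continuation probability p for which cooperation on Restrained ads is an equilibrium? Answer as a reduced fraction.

Expected continuation weight on next period's payoff is β·p = 5/8·p, which plays the role of the discount factor.
Cooperation requires 5/8·p ≥ (103−64)/(103−32) = 39/71, hence p ≥ 312/355.

312/355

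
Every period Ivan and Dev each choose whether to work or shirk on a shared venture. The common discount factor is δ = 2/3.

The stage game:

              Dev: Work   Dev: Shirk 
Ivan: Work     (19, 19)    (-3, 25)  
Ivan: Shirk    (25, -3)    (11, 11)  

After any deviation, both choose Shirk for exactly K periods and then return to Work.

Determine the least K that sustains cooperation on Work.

Need Σ_{k=1}^{K} δ^k ≥ (25−19)/(19−11) = 0.7500 at δ = 2/3.
At K = 1 the sum is 0.6667 < 0.7500; at K = 2 it is 1.1111 ≥ 0.7500.
So the minimum punishment length is K = 2.

2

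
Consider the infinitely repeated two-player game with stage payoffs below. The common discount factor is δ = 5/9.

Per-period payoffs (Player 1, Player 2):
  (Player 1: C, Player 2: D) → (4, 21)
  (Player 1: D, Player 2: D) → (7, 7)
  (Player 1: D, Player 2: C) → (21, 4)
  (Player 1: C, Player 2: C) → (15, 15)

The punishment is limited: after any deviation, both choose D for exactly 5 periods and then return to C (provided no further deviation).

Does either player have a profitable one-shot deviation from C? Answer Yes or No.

No

IC: δ+…+δ^5 ≥ (21−15)/(15−7) = 3/4.
At δ = 5/9: partial sum = 1.1838 ≥ 0.7500. Cooperation sustainable.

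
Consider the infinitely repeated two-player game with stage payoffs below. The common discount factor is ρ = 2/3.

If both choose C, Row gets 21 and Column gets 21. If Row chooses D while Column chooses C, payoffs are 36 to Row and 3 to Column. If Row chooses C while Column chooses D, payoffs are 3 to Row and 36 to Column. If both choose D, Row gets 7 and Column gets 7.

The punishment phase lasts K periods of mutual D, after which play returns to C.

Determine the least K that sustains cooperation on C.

2

No profitable deviation requires (21−7)(ρ+…+ρ^K) ≥ 36−21, i.e. ρ+…+ρ^K ≥ 15/14 ≈ 1.0714.
With ρ = 2/3, the partial sums are K=1: 0.6667, K=2: 1.1111.
K = 2 is the first length at which the sum reaches 1.0714.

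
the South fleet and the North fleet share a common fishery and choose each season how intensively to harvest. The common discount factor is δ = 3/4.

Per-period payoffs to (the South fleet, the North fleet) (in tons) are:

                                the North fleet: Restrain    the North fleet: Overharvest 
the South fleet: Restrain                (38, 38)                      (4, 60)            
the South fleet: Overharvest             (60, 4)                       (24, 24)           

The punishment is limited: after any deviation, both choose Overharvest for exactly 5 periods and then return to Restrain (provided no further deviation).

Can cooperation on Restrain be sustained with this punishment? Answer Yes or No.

Yes

A one-shot deviation gives 60 now, then 24 for 5 periods, then back to 38.
Gain from deviating: (60−38) today; loss: (38−24) in each of the next 5 periods.
No-deviation condition: (38−24)(δ+…+δ^5) ≥ 60−38, i.e. δ+…+δ^5 ≥ 11/7.
At δ = 3/4: δ+…+δ^5 = 2.2881 ≥ 1.5714.
So cooperation is sustainable.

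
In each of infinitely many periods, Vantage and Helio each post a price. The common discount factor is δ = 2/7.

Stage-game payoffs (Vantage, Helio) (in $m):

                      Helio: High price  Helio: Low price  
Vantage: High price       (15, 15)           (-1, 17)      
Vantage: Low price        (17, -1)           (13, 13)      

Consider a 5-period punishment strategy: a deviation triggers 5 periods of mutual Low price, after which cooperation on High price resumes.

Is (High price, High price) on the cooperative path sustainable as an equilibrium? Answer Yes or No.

Comparing payoff streams over the 6 periods until play realigns: cooperate → 15(1+δ+…+δ^5); deviate → 17 + 13(δ+…+δ^5).
Cooperation is sustained iff (15−13)(δ+…+δ^5) ≥ 17−15.
δ+…+δ^5 = 2/7·(1−(2/7)^5)/(1−2/7) = 0.3992, and (17−15)/(15−13) = 1.0000.
0.3992 < 1.0000, so cooperation is not sustainable.

No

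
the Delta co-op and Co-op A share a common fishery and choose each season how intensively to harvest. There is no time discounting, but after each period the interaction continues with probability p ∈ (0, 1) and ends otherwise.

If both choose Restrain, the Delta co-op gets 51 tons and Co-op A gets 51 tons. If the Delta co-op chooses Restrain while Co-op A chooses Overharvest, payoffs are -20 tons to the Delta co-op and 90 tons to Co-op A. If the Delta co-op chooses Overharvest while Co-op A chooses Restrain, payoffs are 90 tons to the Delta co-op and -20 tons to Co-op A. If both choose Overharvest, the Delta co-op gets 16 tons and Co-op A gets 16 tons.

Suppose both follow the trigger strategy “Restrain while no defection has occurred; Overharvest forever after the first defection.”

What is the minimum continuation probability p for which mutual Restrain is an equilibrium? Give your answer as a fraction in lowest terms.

39/74

With no time discounting, the continuation probability p plays the role of the discount factor.
Grim-trigger IC: 51/(1−p) ≥ 90 + 16p/(1−p) ⇒ p ≥ (90−51)/(90−16) = 39/74.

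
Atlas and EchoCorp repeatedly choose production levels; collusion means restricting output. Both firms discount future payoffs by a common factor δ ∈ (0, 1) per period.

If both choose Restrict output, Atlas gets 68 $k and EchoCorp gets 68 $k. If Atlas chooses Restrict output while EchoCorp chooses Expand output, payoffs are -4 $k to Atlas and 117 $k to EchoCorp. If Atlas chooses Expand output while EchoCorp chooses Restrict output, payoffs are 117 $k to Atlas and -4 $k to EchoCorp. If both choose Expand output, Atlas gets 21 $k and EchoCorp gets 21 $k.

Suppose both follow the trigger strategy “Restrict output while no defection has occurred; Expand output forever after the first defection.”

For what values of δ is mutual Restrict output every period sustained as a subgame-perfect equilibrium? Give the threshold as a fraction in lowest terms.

49/96

68/(1−δ) ≥ 117 + 21δ/(1−δ)
68 ≥ 117 − 96δ
δ ≥ 49/96.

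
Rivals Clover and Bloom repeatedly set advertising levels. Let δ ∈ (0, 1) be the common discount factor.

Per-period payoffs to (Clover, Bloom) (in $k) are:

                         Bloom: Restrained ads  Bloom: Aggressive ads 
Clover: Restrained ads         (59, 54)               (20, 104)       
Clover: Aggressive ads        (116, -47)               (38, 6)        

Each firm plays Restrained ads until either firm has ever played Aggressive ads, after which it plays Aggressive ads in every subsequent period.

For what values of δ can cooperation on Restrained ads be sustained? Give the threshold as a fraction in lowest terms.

19/26

For Clover: deviation gain 116−59 = 57, per-period punishment loss 59−38 = 21. IC gives δ ≥ 57/78 = 19/26.
For Bloom: gain 50, loss 48 per period, so δ ≥ 50/98 = 25/49.
The tighter constraint is Clover's, so cooperation needs δ ≥ 19/26.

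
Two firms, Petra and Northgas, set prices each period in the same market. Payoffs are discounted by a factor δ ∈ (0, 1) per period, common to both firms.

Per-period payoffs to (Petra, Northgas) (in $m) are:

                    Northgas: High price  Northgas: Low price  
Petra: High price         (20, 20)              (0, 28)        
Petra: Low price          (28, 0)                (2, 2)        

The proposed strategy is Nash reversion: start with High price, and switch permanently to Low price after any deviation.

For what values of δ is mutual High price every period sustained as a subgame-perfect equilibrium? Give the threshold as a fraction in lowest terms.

4/13

One-period gain from deviating is 28 − 20 = 8. The loss is 20 − 2 = 18 in every subsequent period, with present value 18·δ/(1−δ).
Deviation is unprofitable when 18·δ/(1−δ) ≥ 8, i.e. δ/(1−δ) ≥ 4/9.
Equivalently δ ≥ 8/(8+18) = 4/13.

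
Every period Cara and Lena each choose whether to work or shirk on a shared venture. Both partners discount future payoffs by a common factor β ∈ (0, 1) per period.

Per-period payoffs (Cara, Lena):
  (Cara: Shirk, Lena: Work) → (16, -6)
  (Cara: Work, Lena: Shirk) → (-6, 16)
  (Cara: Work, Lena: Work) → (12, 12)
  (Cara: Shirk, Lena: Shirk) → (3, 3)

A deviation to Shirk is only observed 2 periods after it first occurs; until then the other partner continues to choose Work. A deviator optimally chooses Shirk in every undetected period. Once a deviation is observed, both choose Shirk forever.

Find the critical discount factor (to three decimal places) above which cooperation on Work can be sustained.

0.555

Deviating for the 2 undetected periods gains 16−12 = 4 per period over cooperation, then loses 12−3 = 9 per period forever once punishment starts.
Gain: 4(1 + β + … + β^1); loss: 9·β^2/(1−β).
No profitable deviation ⇔ 4(1−β^2) ≤ 9·β^2, i.e. β^2 ≥ 4/(4+9) = 4/13.
Hence β ≥ (4/13)^(1/2) ≈ 0.555.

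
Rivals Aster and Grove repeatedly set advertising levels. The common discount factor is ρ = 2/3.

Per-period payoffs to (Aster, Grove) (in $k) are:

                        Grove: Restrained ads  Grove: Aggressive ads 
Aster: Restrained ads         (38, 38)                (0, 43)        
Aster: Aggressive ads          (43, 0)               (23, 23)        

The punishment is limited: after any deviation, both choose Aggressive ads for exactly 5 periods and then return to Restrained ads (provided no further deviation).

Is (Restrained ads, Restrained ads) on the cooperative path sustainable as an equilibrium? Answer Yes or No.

Yes

Comparing payoff streams over the 6 periods until play realigns: cooperate → 38(1+ρ+…+ρ^5); deviate → 43 + 23(ρ+…+ρ^5).
Cooperation is sustained iff (38−23)(ρ+…+ρ^5) ≥ 43−38.
ρ+…+ρ^5 = 2/3·(1−(2/3)^5)/(1−2/3) = 1.7366, and (43−38)/(38−23) = 0.3333.
1.7366 ≥ 0.3333, so cooperation is sustainable.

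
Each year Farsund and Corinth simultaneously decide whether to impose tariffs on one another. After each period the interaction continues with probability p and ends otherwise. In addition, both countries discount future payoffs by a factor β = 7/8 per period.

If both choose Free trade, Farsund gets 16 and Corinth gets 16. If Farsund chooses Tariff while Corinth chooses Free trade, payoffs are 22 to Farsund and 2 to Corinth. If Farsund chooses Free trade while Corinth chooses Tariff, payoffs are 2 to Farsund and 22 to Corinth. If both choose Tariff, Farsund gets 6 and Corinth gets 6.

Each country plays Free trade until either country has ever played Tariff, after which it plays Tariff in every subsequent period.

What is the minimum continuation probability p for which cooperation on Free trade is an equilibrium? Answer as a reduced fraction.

3/7

With continuation probability p and discount β, the effective per-period discount factor is βp.
Grim-trigger IC: βp ≥ (22−16)/(22−6) = 3/8.
So p ≥ (3/8)/(7/8) = 3/7.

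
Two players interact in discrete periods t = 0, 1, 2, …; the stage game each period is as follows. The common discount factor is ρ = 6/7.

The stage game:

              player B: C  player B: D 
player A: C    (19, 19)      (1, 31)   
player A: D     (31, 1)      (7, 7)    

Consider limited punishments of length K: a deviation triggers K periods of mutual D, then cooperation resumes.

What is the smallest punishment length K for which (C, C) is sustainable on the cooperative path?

2

IC: ρ(1−ρ^K)/(1−ρ) ≥ (31−19)/(19−7) = 1.
With ρ = 6/7: need 1 − ρ^K ≥ 1·(1−6/7)/(6/7), i.e. ρ^K ≤ 0.8333.
Since (6/7)^1 = 0.8571 and (6/7)^2 = 0.7347, the smallest such K is 2.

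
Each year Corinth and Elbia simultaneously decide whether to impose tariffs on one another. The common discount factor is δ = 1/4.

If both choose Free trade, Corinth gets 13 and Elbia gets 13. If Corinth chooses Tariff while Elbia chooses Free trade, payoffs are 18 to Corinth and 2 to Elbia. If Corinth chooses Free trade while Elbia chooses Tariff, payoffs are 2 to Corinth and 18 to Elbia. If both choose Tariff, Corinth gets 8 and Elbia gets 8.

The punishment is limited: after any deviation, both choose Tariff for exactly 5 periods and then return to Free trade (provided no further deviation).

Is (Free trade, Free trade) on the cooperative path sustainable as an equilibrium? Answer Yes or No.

IC: δ+…+δ^5 ≥ (18−13)/(13−8) = 1.
At δ = 1/4: partial sum = 0.3330 < 1.0000. Cooperation not sustainable.

No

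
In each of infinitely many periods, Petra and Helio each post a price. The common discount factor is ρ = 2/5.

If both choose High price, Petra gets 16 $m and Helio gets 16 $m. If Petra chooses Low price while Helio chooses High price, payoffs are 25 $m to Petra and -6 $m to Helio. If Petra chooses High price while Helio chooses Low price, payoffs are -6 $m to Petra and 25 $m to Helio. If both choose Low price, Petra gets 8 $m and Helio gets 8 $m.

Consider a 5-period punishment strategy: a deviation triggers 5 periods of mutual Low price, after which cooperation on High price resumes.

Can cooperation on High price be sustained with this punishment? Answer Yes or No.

A one-shot deviation gives 25 now, then 8 for 5 periods, then back to 16.
Gain from deviating: (25−16) today; loss: (16−8) in each of the next 5 periods.
No-deviation condition: (16−8)(ρ+…+ρ^5) ≥ 25−16, i.e. ρ+…+ρ^5 ≥ 9/8.
At ρ = 2/5: ρ+…+ρ^5 = 0.6598 < 1.1250.
So cooperation is not sustainable.

No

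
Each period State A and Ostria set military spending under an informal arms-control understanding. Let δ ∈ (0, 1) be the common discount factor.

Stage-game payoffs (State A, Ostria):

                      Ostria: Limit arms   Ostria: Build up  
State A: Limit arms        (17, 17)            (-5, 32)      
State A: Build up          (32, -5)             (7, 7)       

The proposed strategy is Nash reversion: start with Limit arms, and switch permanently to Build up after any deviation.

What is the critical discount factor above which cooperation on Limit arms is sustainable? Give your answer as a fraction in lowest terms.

17/(1−δ) ≥ 32 + 7δ/(1−δ)
17 ≥ 32 − 25δ
δ ≥ 15/25 = 3/5.

3/5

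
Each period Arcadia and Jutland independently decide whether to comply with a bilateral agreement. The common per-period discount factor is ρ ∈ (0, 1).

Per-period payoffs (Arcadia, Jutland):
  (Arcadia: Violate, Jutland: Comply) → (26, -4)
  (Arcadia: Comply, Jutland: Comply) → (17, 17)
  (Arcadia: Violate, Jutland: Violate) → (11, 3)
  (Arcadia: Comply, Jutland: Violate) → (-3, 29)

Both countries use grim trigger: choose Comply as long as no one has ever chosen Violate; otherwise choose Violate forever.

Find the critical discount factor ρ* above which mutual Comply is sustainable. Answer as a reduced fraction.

3/5

Arcadia: cooperation gives 17 each period; deviation gives 26 once then 11 forever.
  17/(1−ρ) ≥ 26 + 11ρ/(1−ρ) ⇒ ρ ≥ 9/15 = 3/5.
Jutland: cooperation gives 17 each period; deviation gives 29 once then 3 forever.
  ρ ≥ 12/26 = 6/13.
Both must hold, so the binding constraint is Arcadia's: ρ ≥ 3/5.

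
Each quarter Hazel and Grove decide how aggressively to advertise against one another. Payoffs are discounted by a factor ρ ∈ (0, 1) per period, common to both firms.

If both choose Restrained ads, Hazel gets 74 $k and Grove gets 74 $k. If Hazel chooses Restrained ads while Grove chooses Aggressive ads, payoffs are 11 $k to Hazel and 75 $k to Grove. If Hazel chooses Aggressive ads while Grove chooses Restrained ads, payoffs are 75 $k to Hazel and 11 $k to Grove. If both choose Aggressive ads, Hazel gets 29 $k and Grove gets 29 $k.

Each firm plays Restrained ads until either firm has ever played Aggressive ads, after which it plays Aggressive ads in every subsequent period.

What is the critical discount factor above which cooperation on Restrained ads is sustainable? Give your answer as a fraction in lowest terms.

1/46

74/(1−ρ) ≥ 75 + 29ρ/(1−ρ)
74 ≥ 75 − 46ρ
ρ ≥ 1/46.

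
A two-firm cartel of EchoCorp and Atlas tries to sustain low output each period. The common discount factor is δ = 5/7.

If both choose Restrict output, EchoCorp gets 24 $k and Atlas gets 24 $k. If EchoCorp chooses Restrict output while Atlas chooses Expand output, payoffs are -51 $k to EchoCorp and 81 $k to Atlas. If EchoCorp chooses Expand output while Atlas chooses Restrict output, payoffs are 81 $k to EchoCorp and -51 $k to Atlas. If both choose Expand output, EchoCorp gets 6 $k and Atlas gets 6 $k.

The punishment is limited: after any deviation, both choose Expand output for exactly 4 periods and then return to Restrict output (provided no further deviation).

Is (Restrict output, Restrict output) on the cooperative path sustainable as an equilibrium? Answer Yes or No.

A one-shot deviation gives 81 now, then 6 for 4 periods, then back to 24.
Gain from deviating: (81−24) today; loss: (24−6) in each of the next 4 periods.
No-deviation condition: (24−6)(δ+…+δ^4) ≥ 81−24, i.e. δ+…+δ^4 ≥ 19/6.
At δ = 5/7: δ+…+δ^4 = 1.8492 < 3.1667.
So cooperation is not sustainable.

No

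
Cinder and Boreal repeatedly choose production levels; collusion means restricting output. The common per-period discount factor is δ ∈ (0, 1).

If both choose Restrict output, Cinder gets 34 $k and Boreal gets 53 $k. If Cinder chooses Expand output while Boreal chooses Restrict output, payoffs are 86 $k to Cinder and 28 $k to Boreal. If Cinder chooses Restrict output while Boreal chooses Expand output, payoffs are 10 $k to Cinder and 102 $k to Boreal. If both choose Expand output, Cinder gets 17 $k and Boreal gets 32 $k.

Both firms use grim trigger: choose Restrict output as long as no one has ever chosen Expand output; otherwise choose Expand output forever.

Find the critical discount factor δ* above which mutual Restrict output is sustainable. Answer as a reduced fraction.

Cinder's threshold: (86−34)/(86−17) = 52/69.
Boreal's threshold: (102−53)/(102−32) = 7/10.
52/69 > 7/10, so Cinder binds and δ* = 52/69.

52/69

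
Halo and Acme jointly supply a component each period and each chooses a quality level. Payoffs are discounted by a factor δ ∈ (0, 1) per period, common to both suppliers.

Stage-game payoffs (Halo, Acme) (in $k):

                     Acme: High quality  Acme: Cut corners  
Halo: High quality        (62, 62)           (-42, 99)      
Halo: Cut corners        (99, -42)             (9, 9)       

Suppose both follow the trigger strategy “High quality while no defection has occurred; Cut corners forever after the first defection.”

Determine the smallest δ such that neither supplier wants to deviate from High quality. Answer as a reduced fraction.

Under grim trigger the critical discount factor is (T−C)/(T−P) with T = 99, C = 62, P = 9.
δ* = (99−62)/(99−9) = 37/90.

37/90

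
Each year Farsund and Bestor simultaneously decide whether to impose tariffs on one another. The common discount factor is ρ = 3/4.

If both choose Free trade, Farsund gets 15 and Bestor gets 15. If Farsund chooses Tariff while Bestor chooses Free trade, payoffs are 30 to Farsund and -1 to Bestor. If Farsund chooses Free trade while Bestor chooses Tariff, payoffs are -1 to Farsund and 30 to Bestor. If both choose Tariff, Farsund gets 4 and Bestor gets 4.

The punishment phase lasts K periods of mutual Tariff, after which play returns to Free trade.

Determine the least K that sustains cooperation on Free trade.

3

Need Σ_{k=1}^{K} ρ^k ≥ (30−15)/(15−4) = 1.3636 at ρ = 3/4.
At K = 2 the sum is 1.3125 < 1.3636; at K = 3 it is 1.7344 ≥ 1.3636.
So the minimum punishment length is K = 3.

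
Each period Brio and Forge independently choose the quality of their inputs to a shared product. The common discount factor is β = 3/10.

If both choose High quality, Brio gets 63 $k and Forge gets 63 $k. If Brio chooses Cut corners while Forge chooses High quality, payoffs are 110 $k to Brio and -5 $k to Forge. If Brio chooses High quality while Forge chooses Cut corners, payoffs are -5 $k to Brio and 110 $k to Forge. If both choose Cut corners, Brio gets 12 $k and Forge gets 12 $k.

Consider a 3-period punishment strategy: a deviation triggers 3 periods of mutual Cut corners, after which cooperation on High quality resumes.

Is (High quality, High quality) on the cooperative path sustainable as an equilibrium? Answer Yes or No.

No

A one-shot deviation gives 110 now, then 12 for 3 periods, then back to 63.
Gain from deviating: (110−63) today; loss: (63−12) in each of the next 3 periods.
No-deviation condition: (63−12)(β+…+β^3) ≥ 110−63, i.e. β+…+β^3 ≥ 47/51.
At β = 3/10: β+…+β^3 = 0.4170 < 0.9216.
So cooperation is not sustainable.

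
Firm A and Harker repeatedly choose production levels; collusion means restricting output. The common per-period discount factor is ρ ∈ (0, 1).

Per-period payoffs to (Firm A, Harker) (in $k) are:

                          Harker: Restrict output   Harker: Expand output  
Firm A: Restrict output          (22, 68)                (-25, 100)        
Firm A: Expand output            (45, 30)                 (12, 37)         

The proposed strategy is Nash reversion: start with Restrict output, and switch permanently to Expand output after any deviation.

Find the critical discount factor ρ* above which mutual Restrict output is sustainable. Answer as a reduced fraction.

23/33

Firm A's threshold: (45−22)/(45−12) = 23/33.
Harker's threshold: (100−68)/(100−37) = 32/63.
23/33 > 32/63, so Firm A binds and ρ* = 23/33.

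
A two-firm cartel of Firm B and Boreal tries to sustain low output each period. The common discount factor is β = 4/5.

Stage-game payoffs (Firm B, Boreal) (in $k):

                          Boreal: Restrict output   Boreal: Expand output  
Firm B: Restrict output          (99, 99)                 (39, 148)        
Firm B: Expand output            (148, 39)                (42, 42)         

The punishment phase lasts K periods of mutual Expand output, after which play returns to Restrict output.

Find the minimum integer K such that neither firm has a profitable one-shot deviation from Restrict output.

2

No profitable deviation requires (99−42)(β+…+β^K) ≥ 148−99, i.e. β+…+β^K ≥ 49/57 ≈ 0.8596.
With β = 4/5, the partial sums are K=1: 0.8000, K=2: 1.4400.
K = 2 is the first length at which the sum reaches 0.8596.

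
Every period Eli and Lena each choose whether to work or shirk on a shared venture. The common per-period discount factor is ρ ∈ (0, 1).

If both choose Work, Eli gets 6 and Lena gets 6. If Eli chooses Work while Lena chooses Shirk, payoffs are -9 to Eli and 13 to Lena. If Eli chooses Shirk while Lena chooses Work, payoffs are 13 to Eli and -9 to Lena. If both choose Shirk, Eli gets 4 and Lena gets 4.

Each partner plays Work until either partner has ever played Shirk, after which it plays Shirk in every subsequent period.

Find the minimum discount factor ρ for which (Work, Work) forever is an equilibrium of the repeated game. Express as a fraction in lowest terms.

7/9

6/(1−ρ) ≥ 13 + 4ρ/(1−ρ)
6 ≥ 13 − 9ρ
ρ ≥ 7/9.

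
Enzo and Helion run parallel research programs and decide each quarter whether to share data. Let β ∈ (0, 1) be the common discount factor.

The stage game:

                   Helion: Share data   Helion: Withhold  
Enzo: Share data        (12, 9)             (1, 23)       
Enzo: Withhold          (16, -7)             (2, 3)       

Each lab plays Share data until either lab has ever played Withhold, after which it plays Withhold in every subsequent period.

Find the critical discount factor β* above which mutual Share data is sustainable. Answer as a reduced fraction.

7/10

Enzo's threshold: (16−12)/(16−2) = 2/7.
Helion's threshold: (23−9)/(23−3) = 7/10.
2/7 < 7/10, so Helion binds and β* = 7/10.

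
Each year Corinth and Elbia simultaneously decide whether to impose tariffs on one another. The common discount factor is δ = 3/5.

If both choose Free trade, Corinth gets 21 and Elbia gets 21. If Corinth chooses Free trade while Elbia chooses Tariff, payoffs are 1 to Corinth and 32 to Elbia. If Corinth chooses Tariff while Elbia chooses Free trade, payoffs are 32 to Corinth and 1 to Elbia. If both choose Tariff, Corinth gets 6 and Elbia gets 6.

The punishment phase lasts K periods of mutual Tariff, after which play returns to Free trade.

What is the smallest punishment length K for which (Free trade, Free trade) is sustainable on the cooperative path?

2

No profitable deviation requires (21−6)(δ+…+δ^K) ≥ 32−21, i.e. δ+…+δ^K ≥ 11/15 ≈ 0.7333.
With δ = 3/5, the partial sums are K=1: 0.6000, K=2: 0.9600.
K = 2 is the first length at which the sum reaches 0.7333.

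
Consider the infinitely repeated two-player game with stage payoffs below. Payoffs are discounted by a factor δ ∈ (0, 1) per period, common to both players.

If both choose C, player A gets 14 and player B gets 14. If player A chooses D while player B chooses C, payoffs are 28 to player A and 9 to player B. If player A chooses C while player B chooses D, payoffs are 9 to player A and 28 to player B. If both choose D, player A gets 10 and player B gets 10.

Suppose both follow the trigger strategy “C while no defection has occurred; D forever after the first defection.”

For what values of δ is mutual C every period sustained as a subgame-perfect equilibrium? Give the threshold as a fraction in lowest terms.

Under grim trigger the critical discount factor is (T−C)/(T−P) with T = 28, C = 14, P = 10.
δ* = (28−14)/(28−10) = 14/18 = 7/9.

7/9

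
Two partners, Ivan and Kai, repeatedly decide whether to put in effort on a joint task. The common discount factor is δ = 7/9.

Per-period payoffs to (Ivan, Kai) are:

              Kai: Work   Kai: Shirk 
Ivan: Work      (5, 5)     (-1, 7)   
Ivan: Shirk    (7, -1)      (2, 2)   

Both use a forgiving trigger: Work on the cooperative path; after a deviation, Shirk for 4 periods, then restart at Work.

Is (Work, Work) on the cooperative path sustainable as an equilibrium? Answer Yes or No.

Yes

Comparing payoff streams over the 5 periods until play realigns: cooperate → 5(1+δ+…+δ^4); deviate → 7 + 2(δ+…+δ^4).
Cooperation is sustained iff (5−2)(δ+…+δ^4) ≥ 7−5.
δ+…+δ^4 = 7/9·(1−(7/9)^4)/(1−7/9) = 2.2192, and (7−5)/(5−2) = 0.6667.
2.2192 ≥ 0.6667, so cooperation is sustainable.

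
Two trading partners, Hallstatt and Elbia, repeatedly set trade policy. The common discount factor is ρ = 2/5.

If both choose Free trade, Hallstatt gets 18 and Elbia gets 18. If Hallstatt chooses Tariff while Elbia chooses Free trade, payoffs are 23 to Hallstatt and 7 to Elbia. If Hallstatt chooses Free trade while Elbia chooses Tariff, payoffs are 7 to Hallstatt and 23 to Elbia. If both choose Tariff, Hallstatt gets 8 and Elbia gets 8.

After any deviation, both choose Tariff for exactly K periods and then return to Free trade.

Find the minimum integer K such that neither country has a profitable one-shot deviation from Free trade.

2

No profitable deviation requires (18−8)(ρ+…+ρ^K) ≥ 23−18, i.e. ρ+…+ρ^K ≥ 1/2 ≈ 0.5000.
With ρ = 2/5, the partial sums are K=1: 0.4000, K=2: 0.5600.
K = 2 is the first length at which the sum reaches 0.5000.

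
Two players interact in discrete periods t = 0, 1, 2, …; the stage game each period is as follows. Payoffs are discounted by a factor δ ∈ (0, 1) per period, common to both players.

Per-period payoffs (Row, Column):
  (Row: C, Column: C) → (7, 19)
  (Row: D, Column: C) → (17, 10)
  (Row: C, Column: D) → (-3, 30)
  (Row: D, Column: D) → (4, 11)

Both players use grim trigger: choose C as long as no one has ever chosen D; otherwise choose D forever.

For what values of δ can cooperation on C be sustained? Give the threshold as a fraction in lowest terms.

Row's threshold: (17−7)/(17−4) = 10/13.
Column's threshold: (30−19)/(30−11) = 11/19.
10/13 > 11/19, so Row binds and δ* = 10/13.

10/13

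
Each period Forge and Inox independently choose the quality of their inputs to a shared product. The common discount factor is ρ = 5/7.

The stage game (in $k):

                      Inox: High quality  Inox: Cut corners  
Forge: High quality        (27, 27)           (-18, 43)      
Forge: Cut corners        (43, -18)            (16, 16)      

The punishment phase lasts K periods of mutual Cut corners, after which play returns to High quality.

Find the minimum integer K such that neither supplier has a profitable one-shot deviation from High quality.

Need Σ_{k=1}^{K} ρ^k ≥ (43−27)/(27−16) = 1.4545 at ρ = 5/7.
At K = 2 the sum is 1.2245 < 1.4545; at K = 3 it is 1.5889 ≥ 1.4545.
So the minimum punishment length is K = 3.

3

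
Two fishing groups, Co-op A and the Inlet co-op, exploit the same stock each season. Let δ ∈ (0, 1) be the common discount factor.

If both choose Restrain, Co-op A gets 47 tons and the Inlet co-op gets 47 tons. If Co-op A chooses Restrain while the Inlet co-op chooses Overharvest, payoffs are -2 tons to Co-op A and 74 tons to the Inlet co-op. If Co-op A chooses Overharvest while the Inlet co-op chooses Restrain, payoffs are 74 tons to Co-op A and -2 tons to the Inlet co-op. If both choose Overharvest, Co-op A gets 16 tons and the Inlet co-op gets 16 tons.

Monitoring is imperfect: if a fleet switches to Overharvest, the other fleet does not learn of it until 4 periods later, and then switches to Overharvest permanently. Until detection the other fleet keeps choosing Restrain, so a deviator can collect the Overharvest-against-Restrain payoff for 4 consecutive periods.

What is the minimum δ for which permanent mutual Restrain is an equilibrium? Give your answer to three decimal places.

0.826

The best deviation is to choose Overharvest for all 4 undetected periods, earning 74 each, then 16 forever once detected.
Deviation value: 74(1−δ^4)/(1−δ) + 16δ^4/(1−δ); cooperation value: 47/(1−δ).
IC: 47 ≥ 74(1−δ^4) + 16δ^4 = 74 − 58δ^4.
So δ^4 ≥ 27/58, giving δ ≥ (27/58)^(1/4) ≈ 0.826.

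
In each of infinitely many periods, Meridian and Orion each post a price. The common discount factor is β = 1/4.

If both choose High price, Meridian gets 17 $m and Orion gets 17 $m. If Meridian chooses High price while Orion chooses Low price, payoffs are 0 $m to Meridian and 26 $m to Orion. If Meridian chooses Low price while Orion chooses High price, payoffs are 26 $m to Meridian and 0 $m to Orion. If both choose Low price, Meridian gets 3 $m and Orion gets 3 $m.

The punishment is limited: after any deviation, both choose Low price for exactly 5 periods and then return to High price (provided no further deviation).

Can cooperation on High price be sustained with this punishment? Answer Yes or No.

No

Comparing payoff streams over the 6 periods until play realigns: cooperate → 17(1+β+…+β^5); deviate → 26 + 3(β+…+β^5).
Cooperation is sustained iff (17−3)(β+…+β^5) ≥ 26−17.
β+…+β^5 = 1/4·(1−(1/4)^5)/(1−1/4) = 0.3330, and (26−17)/(17−3) = 0.6429.
0.3330 < 0.6429, so cooperation is not sustainable.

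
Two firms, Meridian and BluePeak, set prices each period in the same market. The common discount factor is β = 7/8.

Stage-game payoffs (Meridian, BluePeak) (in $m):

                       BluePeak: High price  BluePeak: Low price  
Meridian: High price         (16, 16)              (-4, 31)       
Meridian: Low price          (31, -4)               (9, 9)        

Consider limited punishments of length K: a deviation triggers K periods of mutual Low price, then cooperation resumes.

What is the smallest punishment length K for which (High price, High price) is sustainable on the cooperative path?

No profitable deviation requires (16−9)(β+…+β^K) ≥ 31−16, i.e. β+…+β^K ≥ 15/7 ≈ 2.1429.
With β = 7/8, the partial sums are K=1: 0.8750, K=2: 1.6406, K=3: 2.3105.
K = 3 is the first length at which the sum reaches 2.1429.

3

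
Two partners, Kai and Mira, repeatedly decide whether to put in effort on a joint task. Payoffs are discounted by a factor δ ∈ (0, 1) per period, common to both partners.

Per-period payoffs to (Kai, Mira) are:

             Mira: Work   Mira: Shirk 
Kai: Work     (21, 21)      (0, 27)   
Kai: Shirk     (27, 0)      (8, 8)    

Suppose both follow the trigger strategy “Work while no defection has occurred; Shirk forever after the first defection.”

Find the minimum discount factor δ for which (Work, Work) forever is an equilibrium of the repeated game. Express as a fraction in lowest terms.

6/19

Under grim trigger the critical discount factor is (T−C)/(T−P) with T = 27, C = 21, P = 8.
δ* = (27−21)/(27−8) = 6/19.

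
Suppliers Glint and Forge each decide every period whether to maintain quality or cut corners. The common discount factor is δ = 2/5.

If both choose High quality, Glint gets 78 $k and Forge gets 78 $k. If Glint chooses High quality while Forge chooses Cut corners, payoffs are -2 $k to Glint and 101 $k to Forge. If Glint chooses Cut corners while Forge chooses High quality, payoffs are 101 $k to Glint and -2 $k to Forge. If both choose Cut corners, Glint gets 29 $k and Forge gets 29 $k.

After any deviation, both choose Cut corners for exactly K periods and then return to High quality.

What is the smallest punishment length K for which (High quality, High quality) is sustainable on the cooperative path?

2

Need Σ_{k=1}^{K} δ^k ≥ (101−78)/(78−29) = 0.4694 at δ = 2/5.
At K = 1 the sum is 0.4000 < 0.4694; at K = 2 it is 0.5600 ≥ 0.4694.
So the minimum punishment length is K = 2.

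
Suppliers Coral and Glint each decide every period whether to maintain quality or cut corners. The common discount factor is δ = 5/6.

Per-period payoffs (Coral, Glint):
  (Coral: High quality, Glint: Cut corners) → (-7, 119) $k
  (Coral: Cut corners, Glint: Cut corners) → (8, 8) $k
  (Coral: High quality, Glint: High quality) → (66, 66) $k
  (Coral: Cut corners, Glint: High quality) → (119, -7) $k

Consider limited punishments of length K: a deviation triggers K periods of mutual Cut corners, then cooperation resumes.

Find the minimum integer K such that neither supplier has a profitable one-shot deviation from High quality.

IC: δ(1−δ^K)/(1−δ) ≥ (119−66)/(66−8) = 53/58.
With δ = 5/6: need 1 − δ^K ≥ 53/58·(1−5/6)/(5/6), i.e. δ^K ≤ 0.8172.
Since (5/6)^1 = 0.8333 and (5/6)^2 = 0.6944, the smallest such K is 2.

2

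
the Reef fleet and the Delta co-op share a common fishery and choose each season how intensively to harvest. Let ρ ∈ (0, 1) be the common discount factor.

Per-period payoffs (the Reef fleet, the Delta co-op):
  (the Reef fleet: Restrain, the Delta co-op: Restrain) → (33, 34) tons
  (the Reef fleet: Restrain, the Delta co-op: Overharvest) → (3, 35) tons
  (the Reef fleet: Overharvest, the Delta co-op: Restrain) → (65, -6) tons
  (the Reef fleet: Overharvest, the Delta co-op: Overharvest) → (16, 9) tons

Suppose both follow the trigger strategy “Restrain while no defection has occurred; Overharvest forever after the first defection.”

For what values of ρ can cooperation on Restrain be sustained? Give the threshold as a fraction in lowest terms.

32/49

the Reef fleet's threshold: (65−33)/(65−16) = 32/49.
the Delta co-op's threshold: (35−34)/(35−9) = 1/26.
32/49 > 1/26, so the Reef fleet binds and ρ* = 32/49.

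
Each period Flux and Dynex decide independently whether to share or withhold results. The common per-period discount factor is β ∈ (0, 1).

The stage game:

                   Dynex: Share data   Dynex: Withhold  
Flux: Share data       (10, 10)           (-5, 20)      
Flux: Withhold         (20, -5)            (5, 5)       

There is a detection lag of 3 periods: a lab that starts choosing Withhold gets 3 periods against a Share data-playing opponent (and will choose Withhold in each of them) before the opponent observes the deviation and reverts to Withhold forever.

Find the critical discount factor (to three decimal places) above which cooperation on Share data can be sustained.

Deviating for the 3 undetected periods gains 20−10 = 10 per period over cooperation, then loses 10−5 = 5 per period forever once punishment starts.
Gain: 10(1 + β + … + β^2); loss: 5·β^3/(1−β).
No profitable deviation ⇔ 10(1−β^3) ≤ 5·β^3, i.e. β^3 ≥ 10/(10+5) = 2/3.
Hence β ≥ (2/3)^(1/3) ≈ 0.874.

0.874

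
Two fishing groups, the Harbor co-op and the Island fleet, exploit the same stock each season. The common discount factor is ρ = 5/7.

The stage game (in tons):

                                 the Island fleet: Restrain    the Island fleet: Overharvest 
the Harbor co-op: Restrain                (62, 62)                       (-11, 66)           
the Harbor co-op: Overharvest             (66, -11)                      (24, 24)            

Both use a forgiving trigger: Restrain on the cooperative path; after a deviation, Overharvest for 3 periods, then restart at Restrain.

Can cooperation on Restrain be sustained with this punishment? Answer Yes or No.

A one-shot deviation gives 66 now, then 24 for 3 periods, then back to 62.
Gain from deviating: (66−62) today; loss: (62−24) in each of the next 3 periods.
No-deviation condition: (62−24)(ρ+…+ρ^3) ≥ 66−62, i.e. ρ+…+ρ^3 ≥ 2/19.
At ρ = 5/7: ρ+…+ρ^3 = 1.5889 ≥ 0.1053.
So cooperation is sustainable.

Yes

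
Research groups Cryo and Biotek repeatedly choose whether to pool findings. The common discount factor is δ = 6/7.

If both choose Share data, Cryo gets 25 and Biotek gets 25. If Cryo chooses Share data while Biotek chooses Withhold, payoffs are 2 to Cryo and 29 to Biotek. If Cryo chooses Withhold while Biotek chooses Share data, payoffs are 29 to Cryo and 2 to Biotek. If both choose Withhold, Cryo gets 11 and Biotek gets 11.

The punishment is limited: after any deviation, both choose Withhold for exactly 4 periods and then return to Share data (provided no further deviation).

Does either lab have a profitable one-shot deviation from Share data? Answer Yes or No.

No

A one-shot deviation gives 29 now, then 11 for 4 periods, then back to 25.
Gain from deviating: (29−25) today; loss: (25−11) in each of the next 4 periods.
No-deviation condition: (25−11)(δ+…+δ^4) ≥ 29−25, i.e. δ+…+δ^4 ≥ 2/7.
At δ = 6/7: δ+…+δ^4 = 2.7613 ≥ 0.2857.
So cooperation is sustainable.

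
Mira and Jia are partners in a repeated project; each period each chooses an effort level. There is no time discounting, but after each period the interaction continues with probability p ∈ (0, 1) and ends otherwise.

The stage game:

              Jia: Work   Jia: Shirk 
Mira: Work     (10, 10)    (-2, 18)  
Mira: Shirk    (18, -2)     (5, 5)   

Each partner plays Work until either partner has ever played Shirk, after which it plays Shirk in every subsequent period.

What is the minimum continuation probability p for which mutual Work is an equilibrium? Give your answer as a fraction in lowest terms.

8/13

With no time discounting, the continuation probability p plays the role of the discount factor.
Grim-trigger IC: 10/(1−p) ≥ 18 + 5p/(1−p) ⇒ p ≥ (18−10)/(18−5) = 8/13.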